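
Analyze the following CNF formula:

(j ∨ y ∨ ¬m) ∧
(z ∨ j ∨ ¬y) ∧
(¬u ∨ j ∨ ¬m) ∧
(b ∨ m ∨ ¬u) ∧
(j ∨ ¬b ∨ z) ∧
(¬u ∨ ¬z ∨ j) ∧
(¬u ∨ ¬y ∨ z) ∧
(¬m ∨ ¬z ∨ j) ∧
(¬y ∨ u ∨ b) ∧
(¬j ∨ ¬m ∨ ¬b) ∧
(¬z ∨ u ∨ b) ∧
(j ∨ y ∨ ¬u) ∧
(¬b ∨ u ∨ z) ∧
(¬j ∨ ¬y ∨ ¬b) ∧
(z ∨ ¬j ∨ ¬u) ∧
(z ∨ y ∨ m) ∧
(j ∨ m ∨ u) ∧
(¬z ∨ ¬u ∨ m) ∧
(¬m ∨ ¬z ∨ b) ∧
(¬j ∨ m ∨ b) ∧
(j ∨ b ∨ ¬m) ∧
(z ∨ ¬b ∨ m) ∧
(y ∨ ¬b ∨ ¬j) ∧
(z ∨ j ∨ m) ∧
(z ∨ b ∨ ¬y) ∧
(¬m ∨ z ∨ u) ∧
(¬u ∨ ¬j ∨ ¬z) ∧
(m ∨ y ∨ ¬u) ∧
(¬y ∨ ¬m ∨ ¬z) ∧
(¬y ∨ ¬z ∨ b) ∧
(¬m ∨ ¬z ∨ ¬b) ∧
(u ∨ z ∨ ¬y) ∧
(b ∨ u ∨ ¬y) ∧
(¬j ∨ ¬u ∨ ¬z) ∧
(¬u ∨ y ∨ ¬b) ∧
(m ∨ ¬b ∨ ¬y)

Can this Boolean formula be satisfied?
No

No, the formula is not satisfiable.

No assignment of truth values to the variables can make all 36 clauses true simultaneously.

The formula is UNSAT (unsatisfiable).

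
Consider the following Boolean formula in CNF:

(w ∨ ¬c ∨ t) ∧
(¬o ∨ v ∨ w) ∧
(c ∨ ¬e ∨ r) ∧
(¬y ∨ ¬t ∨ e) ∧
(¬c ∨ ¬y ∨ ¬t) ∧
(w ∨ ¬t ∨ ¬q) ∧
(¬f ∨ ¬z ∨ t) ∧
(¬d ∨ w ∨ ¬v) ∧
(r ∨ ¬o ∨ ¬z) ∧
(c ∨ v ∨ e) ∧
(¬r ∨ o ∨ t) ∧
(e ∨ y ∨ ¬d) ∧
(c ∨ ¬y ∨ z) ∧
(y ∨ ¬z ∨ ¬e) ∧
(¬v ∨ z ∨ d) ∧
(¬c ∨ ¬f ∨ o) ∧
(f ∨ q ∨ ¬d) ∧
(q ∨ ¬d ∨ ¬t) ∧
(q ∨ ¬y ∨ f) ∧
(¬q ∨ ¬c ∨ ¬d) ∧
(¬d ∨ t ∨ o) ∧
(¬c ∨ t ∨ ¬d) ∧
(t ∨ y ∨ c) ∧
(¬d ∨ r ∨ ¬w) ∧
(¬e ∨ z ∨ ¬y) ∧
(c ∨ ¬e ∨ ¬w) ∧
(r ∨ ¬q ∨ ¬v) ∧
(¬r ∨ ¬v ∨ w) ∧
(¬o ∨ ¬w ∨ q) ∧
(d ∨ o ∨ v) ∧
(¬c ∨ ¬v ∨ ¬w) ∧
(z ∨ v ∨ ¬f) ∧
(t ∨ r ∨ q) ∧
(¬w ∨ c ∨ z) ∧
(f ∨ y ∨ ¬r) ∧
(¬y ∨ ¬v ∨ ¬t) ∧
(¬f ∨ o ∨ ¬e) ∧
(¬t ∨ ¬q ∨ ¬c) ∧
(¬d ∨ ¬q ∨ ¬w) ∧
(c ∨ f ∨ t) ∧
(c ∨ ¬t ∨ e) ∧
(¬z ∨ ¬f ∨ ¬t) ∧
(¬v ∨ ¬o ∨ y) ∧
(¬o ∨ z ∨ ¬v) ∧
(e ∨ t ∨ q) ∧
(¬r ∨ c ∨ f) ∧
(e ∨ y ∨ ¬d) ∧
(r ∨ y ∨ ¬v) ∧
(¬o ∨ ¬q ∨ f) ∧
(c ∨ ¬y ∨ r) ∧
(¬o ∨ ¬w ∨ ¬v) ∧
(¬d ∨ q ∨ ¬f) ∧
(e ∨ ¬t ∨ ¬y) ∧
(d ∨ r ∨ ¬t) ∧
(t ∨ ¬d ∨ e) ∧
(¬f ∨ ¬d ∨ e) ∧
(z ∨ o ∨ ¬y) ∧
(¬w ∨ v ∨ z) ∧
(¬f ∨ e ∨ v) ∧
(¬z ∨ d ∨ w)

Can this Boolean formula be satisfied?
No

No, the formula is not satisfiable.

No assignment of truth values to the variables can make all 60 clauses true simultaneously.

The formula is UNSAT (unsatisfiable).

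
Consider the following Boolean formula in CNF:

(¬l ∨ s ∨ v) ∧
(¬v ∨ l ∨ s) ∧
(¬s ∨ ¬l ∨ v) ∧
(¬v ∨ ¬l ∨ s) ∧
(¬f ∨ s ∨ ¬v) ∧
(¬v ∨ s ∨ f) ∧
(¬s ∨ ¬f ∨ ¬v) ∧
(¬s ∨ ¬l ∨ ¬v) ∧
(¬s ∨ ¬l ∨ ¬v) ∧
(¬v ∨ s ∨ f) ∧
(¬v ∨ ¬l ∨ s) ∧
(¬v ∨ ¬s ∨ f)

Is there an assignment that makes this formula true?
Yes

Yes, the formula is satisfiable.

One satisfying assignment is: f=False, s=False, v=False, l=False

Verification: With this assignment, all 12 clauses evaluate to true.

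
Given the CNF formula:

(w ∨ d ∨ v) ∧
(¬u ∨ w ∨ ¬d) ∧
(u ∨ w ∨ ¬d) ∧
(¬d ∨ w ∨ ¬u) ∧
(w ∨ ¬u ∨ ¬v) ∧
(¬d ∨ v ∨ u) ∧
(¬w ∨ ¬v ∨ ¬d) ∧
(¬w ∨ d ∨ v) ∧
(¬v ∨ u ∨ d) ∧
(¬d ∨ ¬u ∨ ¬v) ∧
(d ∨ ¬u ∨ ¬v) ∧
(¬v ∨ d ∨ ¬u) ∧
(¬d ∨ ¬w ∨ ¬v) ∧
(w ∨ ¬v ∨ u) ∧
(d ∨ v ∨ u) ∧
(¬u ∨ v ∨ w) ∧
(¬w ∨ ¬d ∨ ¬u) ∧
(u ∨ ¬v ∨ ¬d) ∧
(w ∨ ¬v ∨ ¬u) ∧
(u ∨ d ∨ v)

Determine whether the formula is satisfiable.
No

No, the formula is not satisfiable.

No assignment of truth values to the variables can make all 20 clauses true simultaneously.

The formula is UNSAT (unsatisfiable).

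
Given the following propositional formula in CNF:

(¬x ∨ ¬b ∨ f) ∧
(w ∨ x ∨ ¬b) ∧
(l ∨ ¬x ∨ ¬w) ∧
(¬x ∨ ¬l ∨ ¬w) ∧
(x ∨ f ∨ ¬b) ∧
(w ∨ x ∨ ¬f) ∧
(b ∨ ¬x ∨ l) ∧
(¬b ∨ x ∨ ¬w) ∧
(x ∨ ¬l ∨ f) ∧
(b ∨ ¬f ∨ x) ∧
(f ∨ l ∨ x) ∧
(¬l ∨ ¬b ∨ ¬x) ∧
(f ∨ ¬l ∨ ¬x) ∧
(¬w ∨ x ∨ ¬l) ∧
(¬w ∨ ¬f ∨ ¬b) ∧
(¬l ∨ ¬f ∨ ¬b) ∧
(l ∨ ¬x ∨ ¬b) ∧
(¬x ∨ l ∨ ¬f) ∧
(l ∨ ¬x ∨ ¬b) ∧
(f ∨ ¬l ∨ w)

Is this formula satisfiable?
Yes

Yes, the formula is satisfiable.

One satisfying assignment is: x=True, l=True, b=False, f=True, w=False

Verification: With this assignment, all 20 clauses evaluate to true.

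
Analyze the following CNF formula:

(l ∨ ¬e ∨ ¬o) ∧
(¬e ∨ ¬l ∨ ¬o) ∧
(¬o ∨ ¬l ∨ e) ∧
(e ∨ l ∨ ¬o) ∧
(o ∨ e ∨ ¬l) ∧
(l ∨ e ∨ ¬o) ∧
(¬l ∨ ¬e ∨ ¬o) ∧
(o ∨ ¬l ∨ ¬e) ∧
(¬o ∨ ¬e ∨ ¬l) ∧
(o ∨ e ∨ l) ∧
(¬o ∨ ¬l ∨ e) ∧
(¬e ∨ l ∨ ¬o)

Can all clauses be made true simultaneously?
Yes

Yes, the formula is satisfiable.

One satisfying assignment is: l=False, o=False, e=True

Verification: With this assignment, all 12 clauses evaluate to true.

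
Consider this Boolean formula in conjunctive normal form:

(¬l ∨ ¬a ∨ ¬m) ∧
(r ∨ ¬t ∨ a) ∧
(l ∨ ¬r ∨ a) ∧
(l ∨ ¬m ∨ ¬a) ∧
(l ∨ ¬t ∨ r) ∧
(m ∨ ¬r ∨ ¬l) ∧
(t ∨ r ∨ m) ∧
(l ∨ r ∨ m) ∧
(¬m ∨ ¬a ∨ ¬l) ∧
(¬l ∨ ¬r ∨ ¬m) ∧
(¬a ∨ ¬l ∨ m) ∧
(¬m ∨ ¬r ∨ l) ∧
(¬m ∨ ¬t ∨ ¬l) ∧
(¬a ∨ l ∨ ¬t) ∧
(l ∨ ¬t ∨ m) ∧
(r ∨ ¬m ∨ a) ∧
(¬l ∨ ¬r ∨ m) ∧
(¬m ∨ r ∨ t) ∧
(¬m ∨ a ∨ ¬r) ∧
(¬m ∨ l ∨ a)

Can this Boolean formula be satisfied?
Yes

Yes, the formula is satisfiable.

One satisfying assignment is: r=True, m=False, l=False, t=False, a=True

Verification: With this assignment, all 20 clauses evaluate to true.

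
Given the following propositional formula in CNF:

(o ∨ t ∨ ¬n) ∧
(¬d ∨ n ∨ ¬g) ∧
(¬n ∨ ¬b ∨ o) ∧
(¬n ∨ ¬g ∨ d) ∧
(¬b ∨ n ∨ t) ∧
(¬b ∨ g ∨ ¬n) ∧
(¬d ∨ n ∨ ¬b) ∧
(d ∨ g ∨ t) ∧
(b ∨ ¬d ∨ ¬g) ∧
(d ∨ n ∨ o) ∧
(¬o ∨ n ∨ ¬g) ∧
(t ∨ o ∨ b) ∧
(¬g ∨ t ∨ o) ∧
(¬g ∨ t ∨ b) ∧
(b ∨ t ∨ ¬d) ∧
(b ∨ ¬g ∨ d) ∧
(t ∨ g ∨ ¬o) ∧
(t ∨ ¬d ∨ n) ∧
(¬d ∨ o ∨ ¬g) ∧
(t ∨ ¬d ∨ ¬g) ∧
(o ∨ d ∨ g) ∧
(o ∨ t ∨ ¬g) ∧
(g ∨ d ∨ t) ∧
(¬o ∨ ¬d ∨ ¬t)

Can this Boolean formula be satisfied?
Yes

Yes, the formula is satisfiable.

One satisfying assignment is: o=True, g=False, n=False, t=True, d=False, b=False

Verification: With this assignment, all 24 clauses evaluate to true.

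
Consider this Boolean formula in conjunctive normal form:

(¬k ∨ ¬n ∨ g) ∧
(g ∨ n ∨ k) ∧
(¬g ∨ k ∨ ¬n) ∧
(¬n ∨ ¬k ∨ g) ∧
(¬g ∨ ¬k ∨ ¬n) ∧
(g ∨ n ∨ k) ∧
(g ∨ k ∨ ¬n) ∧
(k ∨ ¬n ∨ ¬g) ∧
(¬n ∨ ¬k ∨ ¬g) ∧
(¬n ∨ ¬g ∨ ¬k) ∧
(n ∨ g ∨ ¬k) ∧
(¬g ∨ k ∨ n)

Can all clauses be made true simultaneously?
Yes

Yes, the formula is satisfiable.

One satisfying assignment is: k=True, n=False, g=True

Verification: With this assignment, all 12 clauses evaluate to true.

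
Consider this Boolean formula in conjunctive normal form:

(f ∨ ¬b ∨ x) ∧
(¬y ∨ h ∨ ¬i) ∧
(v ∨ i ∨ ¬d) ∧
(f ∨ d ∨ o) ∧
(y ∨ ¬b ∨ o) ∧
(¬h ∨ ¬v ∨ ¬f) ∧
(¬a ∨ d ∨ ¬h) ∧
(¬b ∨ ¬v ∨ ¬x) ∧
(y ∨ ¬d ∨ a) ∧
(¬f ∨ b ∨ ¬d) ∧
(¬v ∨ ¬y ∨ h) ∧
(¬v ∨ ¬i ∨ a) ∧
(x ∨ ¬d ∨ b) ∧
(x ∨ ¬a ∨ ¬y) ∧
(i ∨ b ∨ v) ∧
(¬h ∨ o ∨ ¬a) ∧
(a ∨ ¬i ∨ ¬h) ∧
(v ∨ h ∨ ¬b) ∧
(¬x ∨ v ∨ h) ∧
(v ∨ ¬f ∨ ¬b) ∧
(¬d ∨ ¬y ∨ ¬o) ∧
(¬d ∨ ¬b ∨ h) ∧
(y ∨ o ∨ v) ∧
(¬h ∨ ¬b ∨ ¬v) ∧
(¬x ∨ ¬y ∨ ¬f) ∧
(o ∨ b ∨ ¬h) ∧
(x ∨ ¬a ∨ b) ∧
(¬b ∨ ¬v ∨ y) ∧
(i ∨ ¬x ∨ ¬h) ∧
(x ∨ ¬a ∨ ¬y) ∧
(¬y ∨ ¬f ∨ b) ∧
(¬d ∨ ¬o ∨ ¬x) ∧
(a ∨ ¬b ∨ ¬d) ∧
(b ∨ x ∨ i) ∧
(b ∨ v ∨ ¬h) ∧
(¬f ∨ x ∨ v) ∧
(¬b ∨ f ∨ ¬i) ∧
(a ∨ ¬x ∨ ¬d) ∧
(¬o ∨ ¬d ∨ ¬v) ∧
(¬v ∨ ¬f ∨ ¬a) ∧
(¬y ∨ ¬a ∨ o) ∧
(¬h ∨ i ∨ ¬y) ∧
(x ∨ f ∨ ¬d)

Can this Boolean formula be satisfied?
Yes

Yes, the formula is satisfiable.

One satisfying assignment is: b=False, y=False, v=True, i=False, o=False, a=False, h=False, f=True, x=True, d=False

Verification: With this assignment, all 43 clauses evaluate to true.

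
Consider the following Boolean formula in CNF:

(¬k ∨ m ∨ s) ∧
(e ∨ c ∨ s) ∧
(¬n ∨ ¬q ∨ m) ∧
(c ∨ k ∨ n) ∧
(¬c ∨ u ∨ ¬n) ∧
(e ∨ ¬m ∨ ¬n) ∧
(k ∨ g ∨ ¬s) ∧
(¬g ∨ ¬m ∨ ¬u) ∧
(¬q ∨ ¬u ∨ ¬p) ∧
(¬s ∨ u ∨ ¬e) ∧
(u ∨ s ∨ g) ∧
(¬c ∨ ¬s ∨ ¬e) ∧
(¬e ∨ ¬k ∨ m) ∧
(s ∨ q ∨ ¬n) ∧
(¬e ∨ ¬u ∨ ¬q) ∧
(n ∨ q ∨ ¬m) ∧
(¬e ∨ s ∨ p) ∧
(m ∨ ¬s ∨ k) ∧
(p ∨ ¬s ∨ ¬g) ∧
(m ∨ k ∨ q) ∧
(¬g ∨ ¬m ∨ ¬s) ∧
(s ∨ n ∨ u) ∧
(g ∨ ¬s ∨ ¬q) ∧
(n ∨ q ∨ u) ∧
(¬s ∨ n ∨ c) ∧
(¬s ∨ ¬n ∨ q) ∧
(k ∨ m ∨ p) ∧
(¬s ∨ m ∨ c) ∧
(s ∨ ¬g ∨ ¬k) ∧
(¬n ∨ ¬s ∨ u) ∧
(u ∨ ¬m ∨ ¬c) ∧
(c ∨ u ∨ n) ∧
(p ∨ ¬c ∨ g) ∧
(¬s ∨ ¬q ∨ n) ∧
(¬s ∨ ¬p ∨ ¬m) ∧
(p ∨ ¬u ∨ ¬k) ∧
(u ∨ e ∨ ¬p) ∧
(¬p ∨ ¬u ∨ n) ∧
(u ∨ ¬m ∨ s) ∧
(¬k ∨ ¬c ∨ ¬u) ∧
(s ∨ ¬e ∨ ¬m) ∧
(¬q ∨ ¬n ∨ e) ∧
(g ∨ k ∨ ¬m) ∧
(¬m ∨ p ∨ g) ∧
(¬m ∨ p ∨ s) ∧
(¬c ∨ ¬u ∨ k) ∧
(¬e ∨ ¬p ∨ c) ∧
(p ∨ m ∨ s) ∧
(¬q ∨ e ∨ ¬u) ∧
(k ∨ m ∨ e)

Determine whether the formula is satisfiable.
No

No, the formula is not satisfiable.

No assignment of truth values to the variables can make all 50 clauses true simultaneously.

The formula is UNSAT (unsatisfiable).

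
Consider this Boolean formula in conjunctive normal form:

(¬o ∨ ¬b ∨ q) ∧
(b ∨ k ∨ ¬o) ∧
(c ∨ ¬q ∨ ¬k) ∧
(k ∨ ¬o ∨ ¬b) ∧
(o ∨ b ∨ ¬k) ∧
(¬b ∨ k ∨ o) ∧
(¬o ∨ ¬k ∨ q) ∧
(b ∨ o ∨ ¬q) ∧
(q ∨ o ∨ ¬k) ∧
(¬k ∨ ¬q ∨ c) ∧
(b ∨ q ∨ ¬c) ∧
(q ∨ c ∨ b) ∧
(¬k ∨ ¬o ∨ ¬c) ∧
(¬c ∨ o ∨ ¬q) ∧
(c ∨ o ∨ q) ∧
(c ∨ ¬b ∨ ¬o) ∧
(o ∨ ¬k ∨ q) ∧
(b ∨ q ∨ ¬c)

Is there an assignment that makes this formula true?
No

No, the formula is not satisfiable.

No assignment of truth values to the variables can make all 18 clauses true simultaneously.

The formula is UNSAT (unsatisfiable).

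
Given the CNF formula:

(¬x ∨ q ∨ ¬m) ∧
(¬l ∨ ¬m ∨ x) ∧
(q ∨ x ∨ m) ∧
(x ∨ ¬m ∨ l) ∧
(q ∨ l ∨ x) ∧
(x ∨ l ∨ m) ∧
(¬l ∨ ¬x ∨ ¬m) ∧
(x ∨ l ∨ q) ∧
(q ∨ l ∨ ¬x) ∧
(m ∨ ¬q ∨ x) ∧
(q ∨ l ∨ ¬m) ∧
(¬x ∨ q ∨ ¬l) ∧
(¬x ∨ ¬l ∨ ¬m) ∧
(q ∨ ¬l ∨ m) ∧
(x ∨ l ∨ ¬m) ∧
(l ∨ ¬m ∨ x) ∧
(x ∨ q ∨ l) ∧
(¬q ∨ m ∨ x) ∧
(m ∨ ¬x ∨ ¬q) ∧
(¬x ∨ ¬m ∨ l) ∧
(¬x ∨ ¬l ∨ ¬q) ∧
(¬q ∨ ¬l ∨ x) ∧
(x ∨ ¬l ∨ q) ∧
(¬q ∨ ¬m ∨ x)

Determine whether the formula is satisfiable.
No

No, the formula is not satisfiable.

No assignment of truth values to the variables can make all 24 clauses true simultaneously.

The formula is UNSAT (unsatisfiable).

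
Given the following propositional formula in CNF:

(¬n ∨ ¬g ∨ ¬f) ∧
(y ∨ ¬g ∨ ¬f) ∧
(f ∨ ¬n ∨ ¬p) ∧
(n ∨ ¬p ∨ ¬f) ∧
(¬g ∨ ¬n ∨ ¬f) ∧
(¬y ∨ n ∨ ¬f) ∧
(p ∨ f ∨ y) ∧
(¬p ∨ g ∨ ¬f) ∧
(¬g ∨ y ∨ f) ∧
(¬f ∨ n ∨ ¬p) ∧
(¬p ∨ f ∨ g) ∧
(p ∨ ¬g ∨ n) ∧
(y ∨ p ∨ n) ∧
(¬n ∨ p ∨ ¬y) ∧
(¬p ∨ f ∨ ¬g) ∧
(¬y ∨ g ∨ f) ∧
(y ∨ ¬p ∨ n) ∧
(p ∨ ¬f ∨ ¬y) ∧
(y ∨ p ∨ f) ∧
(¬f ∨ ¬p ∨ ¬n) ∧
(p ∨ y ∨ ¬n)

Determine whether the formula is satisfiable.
No

No, the formula is not satisfiable.

No assignment of truth values to the variables can make all 21 clauses true simultaneously.

The formula is UNSAT (unsatisfiable).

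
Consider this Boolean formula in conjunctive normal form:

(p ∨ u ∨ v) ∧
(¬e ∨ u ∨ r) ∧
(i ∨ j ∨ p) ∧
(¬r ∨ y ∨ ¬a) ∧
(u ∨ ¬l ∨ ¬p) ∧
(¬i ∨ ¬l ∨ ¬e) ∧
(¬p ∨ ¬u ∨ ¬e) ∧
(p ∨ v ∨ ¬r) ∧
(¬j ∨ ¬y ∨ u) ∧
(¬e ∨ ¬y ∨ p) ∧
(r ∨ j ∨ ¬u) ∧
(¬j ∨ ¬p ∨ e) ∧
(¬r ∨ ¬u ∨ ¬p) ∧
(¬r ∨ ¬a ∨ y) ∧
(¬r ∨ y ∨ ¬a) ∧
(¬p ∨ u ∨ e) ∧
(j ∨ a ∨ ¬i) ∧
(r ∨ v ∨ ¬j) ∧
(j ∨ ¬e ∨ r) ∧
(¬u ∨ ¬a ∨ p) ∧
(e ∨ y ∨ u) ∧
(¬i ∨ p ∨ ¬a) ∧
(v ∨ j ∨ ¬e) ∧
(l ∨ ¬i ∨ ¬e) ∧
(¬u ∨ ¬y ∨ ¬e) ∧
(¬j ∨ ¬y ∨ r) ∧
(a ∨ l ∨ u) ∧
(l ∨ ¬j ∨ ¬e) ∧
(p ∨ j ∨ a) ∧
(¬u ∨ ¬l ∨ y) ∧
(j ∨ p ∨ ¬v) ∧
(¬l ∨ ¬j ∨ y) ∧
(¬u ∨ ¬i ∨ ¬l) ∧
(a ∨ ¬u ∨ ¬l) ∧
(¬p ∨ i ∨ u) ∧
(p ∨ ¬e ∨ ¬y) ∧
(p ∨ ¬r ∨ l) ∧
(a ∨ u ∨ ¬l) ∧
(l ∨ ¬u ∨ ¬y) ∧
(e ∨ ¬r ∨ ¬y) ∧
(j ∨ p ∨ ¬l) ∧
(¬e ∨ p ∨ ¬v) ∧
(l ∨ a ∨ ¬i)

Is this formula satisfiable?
Yes

Yes, the formula is satisfiable.

One satisfying assignment is: l=False, i=False, r=False, e=False, p=False, j=True, a=False, v=True, y=False, u=True

Verification: With this assignment, all 43 clauses evaluate to true.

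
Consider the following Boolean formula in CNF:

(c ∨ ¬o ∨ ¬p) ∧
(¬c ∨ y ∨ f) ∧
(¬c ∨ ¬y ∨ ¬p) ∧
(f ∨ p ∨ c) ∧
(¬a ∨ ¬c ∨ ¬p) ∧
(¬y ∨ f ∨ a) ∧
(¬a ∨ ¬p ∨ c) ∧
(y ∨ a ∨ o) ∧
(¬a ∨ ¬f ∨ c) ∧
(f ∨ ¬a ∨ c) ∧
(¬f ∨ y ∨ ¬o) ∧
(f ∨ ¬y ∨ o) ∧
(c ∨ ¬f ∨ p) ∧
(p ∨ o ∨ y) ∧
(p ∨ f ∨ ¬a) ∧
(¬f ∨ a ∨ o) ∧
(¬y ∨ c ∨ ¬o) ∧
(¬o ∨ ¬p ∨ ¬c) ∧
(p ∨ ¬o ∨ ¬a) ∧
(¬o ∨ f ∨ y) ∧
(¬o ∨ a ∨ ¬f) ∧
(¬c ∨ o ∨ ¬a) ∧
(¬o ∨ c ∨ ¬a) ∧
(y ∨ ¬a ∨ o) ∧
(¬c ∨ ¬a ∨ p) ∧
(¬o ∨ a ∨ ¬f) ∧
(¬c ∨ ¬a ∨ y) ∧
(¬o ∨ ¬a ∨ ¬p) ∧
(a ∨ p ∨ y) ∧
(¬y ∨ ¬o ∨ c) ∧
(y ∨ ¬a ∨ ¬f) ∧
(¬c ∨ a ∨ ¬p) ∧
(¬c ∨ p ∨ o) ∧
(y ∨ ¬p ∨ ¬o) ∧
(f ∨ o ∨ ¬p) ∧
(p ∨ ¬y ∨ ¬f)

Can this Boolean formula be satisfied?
No

No, the formula is not satisfiable.

No assignment of truth values to the variables can make all 36 clauses true simultaneously.

The formula is UNSAT (unsatisfiable).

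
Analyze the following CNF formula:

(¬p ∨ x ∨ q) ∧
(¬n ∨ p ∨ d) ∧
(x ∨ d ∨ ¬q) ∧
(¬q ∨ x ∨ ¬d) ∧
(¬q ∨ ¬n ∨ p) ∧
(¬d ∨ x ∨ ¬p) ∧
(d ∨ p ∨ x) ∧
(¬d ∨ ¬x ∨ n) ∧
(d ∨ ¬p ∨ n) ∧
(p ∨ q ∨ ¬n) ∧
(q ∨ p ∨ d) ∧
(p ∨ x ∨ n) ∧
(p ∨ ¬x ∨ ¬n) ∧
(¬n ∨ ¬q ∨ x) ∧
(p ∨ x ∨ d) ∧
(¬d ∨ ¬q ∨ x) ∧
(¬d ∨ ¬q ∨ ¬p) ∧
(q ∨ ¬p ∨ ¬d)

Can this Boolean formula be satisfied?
Yes

Yes, the formula is satisfiable.

One satisfying assignment is: q=True, x=True, n=False, d=False, p=False

Verification: With this assignment, all 18 clauses evaluate to true.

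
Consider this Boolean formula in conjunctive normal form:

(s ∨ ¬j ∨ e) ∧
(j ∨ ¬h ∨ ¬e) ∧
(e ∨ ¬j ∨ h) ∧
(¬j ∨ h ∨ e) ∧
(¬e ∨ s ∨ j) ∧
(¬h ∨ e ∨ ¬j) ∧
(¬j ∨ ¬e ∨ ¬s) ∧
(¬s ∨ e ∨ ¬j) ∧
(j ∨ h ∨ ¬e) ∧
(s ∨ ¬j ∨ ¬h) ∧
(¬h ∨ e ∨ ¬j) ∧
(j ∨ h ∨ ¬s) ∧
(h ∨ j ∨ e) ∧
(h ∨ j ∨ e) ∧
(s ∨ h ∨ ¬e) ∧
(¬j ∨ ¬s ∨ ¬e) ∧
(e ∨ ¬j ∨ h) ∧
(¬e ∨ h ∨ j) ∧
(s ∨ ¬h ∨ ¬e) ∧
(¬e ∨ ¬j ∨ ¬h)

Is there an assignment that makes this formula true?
Yes

Yes, the formula is satisfiable.

One satisfying assignment is: s=True, h=True, j=False, e=False

Verification: With this assignment, all 20 clauses evaluate to true.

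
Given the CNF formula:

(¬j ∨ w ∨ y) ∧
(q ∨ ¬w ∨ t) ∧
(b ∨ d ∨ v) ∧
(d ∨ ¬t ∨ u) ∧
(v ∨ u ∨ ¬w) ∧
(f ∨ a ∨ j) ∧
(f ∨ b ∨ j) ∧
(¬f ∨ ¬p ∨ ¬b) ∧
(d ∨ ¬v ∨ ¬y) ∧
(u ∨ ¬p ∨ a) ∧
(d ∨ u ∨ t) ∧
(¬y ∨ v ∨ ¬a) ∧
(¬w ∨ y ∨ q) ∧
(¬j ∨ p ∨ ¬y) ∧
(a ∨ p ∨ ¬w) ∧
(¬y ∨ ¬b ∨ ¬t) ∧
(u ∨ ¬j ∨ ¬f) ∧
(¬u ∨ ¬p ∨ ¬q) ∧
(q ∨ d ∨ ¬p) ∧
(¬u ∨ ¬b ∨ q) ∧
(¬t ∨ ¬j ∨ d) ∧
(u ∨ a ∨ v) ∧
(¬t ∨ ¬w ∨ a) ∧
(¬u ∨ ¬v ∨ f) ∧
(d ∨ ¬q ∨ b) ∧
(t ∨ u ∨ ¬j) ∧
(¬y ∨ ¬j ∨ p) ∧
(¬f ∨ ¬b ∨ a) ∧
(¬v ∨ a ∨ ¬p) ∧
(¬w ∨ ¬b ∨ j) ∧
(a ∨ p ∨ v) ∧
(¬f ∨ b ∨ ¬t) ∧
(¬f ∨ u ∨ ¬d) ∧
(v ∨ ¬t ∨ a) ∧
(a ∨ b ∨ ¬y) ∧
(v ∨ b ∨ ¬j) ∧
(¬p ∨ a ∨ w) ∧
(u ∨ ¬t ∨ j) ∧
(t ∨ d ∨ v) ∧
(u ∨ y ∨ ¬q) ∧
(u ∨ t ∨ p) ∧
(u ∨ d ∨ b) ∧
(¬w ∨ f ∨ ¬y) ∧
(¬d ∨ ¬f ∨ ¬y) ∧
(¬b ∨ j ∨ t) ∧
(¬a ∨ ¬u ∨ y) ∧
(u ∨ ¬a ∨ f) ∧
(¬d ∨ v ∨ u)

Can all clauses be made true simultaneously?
Yes

Yes, the formula is satisfiable.

One satisfying assignment is: d=True, f=True, t=False, q=True, y=False, w=False, j=False, v=True, b=False, u=True, p=False, a=False

Verification: With this assignment, all 48 clauses evaluate to true.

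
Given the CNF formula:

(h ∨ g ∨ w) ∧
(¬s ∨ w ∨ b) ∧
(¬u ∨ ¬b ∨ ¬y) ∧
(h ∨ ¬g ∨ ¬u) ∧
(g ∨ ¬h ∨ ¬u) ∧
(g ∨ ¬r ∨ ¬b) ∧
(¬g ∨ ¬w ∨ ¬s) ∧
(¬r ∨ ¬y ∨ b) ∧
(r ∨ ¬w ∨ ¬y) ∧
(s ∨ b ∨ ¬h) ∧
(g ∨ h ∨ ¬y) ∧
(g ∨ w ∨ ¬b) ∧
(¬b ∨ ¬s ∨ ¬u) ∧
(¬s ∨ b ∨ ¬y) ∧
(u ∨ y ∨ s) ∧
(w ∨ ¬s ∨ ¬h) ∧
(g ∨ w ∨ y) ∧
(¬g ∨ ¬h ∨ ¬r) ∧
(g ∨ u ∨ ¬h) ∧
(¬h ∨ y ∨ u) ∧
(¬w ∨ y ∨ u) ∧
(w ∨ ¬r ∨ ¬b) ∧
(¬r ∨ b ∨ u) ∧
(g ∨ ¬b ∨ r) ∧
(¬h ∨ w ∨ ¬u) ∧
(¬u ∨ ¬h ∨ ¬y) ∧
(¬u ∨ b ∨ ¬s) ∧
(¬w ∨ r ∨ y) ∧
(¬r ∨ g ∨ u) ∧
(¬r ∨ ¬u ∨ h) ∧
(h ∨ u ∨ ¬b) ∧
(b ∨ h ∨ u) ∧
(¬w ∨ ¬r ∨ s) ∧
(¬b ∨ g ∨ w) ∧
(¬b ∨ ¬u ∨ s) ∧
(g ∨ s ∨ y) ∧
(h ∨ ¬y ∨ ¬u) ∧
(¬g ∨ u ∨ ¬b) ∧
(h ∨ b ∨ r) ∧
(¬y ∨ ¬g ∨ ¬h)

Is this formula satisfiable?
No

No, the formula is not satisfiable.

No assignment of truth values to the variables can make all 40 clauses true simultaneously.

The formula is UNSAT (unsatisfiable).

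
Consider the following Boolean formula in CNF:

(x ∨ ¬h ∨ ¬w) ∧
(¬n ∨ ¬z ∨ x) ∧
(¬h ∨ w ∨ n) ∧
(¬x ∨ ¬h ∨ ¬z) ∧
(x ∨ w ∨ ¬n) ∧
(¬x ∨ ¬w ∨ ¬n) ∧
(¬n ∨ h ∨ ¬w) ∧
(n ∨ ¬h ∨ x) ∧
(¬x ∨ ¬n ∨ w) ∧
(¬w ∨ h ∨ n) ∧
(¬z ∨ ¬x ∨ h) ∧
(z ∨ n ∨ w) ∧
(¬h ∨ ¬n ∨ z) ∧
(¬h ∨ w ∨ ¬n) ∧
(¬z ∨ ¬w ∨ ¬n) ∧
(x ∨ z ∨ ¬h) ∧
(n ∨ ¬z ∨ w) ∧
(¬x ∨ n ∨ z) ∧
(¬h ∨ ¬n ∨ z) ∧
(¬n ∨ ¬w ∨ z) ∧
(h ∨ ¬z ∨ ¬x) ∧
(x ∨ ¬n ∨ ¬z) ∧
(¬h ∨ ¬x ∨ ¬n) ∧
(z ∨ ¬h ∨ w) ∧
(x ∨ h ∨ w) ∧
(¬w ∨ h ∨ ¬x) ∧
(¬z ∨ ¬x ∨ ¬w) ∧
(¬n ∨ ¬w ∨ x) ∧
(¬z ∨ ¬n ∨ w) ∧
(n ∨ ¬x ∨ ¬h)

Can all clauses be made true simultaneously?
No

No, the formula is not satisfiable.

No assignment of truth values to the variables can make all 30 clauses true simultaneously.

The formula is UNSAT (unsatisfiable).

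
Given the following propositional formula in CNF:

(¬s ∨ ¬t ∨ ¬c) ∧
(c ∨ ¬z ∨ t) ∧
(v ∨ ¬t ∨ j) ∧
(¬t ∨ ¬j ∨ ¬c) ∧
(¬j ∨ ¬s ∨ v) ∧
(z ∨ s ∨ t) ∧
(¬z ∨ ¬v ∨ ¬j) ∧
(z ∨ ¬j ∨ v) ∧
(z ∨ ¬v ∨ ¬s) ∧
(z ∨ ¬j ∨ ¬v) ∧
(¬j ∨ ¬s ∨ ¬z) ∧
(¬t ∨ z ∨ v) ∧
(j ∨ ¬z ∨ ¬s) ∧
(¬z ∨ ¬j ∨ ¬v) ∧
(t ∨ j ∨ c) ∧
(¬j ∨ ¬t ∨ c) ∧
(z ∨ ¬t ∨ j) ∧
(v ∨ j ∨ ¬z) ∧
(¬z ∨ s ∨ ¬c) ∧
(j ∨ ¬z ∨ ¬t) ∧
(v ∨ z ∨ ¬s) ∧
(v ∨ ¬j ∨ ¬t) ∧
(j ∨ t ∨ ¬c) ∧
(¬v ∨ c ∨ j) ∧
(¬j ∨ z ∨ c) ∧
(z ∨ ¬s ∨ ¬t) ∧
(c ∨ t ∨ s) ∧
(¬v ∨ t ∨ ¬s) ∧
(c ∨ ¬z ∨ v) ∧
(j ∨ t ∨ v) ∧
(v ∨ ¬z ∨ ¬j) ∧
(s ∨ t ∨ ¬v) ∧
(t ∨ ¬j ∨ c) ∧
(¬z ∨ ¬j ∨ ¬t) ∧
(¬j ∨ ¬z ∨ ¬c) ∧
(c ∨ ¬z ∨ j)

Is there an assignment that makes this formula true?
No

No, the formula is not satisfiable.

No assignment of truth values to the variables can make all 36 clauses true simultaneously.

The formula is UNSAT (unsatisfiable).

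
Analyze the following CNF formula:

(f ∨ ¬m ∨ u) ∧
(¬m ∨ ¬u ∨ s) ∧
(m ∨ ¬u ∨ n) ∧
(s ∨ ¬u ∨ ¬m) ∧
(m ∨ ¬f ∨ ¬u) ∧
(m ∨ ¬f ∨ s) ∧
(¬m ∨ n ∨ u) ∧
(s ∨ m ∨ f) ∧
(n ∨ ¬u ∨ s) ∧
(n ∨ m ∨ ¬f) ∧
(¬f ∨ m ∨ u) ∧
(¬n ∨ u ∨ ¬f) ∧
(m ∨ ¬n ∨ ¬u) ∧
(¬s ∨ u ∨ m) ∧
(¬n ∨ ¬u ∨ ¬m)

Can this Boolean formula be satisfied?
Yes

Yes, the formula is satisfiable.

One satisfying assignment is: m=True, f=False, n=False, u=True, s=True

Verification: With this assignment, all 15 clauses evaluate to true.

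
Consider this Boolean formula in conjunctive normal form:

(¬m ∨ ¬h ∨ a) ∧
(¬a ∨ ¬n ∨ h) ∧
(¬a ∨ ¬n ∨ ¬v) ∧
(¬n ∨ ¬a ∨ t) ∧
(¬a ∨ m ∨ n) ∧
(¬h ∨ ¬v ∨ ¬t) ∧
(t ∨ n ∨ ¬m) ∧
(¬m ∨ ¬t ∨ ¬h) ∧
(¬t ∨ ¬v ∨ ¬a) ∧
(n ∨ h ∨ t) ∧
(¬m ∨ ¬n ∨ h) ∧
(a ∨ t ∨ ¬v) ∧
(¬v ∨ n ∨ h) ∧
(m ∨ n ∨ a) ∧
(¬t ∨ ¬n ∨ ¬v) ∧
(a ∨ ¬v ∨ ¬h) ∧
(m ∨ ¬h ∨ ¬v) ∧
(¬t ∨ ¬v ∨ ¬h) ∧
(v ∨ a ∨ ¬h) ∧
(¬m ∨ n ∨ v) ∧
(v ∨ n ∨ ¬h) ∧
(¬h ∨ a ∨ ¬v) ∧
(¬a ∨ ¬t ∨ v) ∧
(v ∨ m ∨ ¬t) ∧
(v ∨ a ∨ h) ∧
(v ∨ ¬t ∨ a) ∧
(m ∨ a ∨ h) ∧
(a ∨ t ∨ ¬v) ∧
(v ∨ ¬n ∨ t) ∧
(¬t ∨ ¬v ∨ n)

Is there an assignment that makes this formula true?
No

No, the formula is not satisfiable.

No assignment of truth values to the variables can make all 30 clauses true simultaneously.

The formula is UNSAT (unsatisfiable).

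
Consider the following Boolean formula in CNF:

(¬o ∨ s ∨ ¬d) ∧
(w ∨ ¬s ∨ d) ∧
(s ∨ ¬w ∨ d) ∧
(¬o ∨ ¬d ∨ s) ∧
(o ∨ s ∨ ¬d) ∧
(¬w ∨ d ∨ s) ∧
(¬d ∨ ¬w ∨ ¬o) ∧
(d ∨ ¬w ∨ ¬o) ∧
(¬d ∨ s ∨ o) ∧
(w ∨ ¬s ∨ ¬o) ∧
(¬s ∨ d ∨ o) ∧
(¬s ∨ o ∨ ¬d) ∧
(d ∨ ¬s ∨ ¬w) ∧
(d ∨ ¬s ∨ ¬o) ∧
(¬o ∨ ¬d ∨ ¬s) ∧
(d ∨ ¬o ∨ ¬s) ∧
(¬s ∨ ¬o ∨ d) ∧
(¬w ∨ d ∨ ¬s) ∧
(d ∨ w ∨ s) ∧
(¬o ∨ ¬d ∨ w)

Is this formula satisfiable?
No

No, the formula is not satisfiable.

No assignment of truth values to the variables can make all 20 clauses true simultaneously.

The formula is UNSAT (unsatisfiable).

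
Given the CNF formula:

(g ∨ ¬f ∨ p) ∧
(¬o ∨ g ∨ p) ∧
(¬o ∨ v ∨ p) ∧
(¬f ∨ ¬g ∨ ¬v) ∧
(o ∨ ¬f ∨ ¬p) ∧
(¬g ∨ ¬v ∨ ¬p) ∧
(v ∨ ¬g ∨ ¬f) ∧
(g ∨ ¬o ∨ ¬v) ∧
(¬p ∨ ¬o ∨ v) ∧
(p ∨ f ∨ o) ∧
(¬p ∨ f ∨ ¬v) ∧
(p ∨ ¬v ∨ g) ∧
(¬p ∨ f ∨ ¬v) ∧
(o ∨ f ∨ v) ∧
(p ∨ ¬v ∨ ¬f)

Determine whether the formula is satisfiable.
Yes

Yes, the formula is satisfiable.

One satisfying assignment is: p=False, g=True, o=True, v=True, f=False

Verification: With this assignment, all 15 clauses evaluate to true.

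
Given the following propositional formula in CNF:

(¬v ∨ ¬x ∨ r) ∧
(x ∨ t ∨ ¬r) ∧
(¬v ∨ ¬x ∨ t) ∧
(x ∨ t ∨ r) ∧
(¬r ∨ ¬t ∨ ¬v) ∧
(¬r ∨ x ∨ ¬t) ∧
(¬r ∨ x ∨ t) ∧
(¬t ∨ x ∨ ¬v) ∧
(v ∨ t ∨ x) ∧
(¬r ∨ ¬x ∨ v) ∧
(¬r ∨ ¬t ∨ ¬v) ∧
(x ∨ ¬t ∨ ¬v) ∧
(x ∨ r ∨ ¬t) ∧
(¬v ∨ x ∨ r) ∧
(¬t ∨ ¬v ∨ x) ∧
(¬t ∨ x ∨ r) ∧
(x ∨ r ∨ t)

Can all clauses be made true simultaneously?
Yes

Yes, the formula is satisfiable.

One satisfying assignment is: v=False, t=False, r=False, x=True

Verification: With this assignment, all 17 clauses evaluate to true.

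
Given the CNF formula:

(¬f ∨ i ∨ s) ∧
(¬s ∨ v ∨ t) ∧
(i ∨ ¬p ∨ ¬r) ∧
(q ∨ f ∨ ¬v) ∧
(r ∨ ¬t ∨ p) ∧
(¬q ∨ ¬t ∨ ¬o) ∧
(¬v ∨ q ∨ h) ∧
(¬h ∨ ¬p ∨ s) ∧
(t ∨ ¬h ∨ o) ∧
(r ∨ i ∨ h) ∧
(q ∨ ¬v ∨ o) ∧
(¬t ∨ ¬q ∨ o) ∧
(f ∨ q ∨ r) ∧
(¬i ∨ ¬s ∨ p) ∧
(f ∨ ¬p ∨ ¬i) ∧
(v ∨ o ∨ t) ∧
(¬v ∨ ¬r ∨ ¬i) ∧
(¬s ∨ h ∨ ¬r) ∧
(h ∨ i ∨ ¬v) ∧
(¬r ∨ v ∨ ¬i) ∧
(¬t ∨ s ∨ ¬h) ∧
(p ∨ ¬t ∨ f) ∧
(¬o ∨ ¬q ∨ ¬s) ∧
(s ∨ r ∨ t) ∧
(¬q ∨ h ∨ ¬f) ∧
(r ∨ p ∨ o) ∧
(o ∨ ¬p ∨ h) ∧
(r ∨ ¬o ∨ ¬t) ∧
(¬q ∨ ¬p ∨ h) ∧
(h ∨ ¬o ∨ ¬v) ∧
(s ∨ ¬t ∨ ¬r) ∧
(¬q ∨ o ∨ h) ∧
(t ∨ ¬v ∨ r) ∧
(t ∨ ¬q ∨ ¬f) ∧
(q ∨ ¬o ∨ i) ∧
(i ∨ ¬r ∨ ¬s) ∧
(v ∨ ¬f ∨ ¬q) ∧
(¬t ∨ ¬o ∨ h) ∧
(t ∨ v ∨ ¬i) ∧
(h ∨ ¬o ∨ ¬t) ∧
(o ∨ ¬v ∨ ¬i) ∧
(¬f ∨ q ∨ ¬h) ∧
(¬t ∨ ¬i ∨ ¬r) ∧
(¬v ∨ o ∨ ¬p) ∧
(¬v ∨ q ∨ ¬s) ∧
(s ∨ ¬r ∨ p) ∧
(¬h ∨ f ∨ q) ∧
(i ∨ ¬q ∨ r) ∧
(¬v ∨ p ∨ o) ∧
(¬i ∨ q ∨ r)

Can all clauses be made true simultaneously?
No

No, the formula is not satisfiable.

No assignment of truth values to the variables can make all 50 clauses true simultaneously.

The formula is UNSAT (unsatisfiable).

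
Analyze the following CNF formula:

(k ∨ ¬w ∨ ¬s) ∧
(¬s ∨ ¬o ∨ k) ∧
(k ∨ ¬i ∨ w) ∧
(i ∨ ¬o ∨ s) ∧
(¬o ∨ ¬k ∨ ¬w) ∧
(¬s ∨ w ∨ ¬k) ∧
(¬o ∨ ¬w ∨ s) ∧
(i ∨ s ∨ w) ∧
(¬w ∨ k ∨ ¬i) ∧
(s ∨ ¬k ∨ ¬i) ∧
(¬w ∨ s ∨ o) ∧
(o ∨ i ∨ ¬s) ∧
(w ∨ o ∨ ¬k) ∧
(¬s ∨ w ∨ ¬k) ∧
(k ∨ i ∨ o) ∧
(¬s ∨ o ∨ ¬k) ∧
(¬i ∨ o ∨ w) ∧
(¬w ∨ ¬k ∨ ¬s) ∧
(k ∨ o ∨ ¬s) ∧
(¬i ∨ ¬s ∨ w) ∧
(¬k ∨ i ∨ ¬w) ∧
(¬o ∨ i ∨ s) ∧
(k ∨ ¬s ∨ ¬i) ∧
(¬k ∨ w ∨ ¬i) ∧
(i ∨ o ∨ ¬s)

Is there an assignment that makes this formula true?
No

No, the formula is not satisfiable.

No assignment of truth values to the variables can make all 25 clauses true simultaneously.

The formula is UNSAT (unsatisfiable).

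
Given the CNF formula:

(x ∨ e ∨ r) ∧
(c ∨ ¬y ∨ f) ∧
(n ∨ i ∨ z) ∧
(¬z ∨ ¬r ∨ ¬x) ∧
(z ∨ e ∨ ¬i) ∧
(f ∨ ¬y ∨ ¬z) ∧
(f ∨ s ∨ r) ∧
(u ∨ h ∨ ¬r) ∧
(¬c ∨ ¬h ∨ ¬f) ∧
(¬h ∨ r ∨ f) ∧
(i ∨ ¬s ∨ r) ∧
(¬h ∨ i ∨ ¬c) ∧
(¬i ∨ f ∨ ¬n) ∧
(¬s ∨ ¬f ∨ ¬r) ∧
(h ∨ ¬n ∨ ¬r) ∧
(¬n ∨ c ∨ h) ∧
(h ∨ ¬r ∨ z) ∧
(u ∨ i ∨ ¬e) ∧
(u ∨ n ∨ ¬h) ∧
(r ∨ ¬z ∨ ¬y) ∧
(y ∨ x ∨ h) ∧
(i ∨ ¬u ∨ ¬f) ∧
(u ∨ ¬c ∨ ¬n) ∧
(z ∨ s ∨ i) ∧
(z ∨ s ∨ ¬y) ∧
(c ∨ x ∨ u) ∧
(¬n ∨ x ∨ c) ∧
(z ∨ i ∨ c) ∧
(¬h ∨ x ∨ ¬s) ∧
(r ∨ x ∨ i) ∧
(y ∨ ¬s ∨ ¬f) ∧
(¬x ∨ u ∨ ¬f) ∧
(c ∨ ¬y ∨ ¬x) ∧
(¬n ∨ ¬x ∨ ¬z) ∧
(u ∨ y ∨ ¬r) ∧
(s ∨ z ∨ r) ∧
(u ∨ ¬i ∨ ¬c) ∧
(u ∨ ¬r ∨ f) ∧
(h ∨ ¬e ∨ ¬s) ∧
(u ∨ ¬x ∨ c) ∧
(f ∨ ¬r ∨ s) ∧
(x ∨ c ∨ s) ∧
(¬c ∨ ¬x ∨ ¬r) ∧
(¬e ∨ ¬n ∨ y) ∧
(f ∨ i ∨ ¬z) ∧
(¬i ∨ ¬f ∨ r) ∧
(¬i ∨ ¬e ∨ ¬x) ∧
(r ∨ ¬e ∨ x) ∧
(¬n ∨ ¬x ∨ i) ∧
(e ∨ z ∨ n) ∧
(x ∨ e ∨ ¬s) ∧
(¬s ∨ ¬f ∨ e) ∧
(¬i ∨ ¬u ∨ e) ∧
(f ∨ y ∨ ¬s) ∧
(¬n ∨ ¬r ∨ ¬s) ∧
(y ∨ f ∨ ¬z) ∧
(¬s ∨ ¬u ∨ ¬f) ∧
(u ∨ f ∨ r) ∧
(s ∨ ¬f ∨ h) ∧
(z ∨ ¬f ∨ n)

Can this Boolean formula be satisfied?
No

No, the formula is not satisfiable.

No assignment of truth values to the variables can make all 60 clauses true simultaneously.

The formula is UNSAT (unsatisfiable).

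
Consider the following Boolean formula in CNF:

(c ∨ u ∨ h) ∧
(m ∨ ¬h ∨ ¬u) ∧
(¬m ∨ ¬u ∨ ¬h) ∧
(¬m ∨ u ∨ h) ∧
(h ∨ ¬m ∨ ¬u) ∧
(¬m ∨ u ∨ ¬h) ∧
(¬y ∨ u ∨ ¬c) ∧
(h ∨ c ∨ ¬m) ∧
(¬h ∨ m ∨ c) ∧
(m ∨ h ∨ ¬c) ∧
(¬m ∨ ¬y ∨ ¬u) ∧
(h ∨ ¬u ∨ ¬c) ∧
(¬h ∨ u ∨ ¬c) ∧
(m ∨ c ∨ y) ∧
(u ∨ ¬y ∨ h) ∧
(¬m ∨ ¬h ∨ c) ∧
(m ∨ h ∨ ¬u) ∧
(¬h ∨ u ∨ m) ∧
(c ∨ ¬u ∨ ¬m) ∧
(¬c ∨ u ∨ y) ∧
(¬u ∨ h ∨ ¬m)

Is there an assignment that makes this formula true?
No

No, the formula is not satisfiable.

No assignment of truth values to the variables can make all 21 clauses true simultaneously.

The formula is UNSAT (unsatisfiable).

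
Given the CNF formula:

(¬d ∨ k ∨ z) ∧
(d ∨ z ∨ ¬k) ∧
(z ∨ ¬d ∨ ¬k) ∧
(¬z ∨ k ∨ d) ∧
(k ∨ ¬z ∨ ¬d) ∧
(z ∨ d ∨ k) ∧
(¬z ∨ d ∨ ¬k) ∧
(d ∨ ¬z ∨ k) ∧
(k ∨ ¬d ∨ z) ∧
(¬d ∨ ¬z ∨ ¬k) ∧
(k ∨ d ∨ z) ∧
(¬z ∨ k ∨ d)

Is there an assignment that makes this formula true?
No

No, the formula is not satisfiable.

No assignment of truth values to the variables can make all 12 clauses true simultaneously.

The formula is UNSAT (unsatisfiable).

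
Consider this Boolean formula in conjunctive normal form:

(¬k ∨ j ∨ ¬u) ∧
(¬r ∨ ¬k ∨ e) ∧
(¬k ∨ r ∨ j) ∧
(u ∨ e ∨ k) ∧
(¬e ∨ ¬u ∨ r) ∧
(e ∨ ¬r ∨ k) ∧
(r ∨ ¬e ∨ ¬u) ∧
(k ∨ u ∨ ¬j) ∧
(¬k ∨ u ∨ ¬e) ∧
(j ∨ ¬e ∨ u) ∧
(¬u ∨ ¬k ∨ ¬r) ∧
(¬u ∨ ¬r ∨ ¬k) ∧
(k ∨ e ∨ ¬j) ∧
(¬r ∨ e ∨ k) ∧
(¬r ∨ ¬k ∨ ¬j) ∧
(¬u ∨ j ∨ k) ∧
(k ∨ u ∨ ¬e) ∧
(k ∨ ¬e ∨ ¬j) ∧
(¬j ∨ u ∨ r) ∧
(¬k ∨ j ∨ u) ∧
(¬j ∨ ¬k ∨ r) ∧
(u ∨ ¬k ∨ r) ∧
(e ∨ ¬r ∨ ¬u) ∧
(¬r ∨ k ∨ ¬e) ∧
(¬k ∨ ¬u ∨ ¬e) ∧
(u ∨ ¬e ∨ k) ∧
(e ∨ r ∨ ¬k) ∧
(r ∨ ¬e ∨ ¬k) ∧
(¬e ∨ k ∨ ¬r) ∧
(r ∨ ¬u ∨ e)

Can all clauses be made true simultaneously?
No

No, the formula is not satisfiable.

No assignment of truth values to the variables can make all 30 clauses true simultaneously.

The formula is UNSAT (unsatisfiable).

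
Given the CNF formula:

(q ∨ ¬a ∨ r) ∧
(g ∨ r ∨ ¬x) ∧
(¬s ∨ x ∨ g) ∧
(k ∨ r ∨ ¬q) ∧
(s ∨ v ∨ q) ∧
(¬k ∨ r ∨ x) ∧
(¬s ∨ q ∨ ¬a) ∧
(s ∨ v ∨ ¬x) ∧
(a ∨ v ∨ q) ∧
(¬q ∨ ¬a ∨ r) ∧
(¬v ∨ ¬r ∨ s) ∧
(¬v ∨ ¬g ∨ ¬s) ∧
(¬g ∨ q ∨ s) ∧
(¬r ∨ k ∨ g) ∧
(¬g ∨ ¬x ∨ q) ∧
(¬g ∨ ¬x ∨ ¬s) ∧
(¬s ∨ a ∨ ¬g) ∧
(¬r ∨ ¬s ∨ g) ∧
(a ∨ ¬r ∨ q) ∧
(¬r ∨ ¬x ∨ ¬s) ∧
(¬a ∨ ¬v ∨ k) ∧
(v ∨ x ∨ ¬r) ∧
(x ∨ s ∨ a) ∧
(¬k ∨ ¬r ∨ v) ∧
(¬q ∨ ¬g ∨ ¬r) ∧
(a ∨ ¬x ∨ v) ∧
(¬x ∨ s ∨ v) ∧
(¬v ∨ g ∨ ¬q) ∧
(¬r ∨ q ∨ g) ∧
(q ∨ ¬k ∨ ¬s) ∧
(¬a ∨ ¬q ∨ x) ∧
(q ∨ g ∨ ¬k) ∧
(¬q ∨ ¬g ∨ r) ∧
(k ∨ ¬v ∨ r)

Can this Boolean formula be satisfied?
No

No, the formula is not satisfiable.

No assignment of truth values to the variables can make all 34 clauses true simultaneously.

The formula is UNSAT (unsatisfiable).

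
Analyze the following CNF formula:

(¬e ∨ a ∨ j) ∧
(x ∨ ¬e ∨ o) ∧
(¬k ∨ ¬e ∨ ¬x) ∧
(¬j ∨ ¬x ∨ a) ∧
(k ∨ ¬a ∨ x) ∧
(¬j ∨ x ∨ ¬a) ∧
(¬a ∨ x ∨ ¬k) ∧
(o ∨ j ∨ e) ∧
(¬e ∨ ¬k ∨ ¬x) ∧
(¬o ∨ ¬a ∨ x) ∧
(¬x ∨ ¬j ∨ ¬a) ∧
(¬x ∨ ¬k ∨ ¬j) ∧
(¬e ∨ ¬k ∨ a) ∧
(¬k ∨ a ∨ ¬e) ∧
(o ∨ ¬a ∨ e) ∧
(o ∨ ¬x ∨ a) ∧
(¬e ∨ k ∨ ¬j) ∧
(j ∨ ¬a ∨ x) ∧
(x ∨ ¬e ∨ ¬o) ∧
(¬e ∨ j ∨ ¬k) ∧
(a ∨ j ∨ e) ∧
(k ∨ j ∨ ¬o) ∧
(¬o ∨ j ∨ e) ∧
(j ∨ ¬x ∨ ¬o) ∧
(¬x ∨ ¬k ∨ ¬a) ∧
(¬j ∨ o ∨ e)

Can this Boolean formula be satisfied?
Yes

Yes, the formula is satisfiable.

One satisfying assignment is: j=True, a=False, e=False, k=False, o=True, x=False

Verification: With this assignment, all 26 clauses evaluate to true.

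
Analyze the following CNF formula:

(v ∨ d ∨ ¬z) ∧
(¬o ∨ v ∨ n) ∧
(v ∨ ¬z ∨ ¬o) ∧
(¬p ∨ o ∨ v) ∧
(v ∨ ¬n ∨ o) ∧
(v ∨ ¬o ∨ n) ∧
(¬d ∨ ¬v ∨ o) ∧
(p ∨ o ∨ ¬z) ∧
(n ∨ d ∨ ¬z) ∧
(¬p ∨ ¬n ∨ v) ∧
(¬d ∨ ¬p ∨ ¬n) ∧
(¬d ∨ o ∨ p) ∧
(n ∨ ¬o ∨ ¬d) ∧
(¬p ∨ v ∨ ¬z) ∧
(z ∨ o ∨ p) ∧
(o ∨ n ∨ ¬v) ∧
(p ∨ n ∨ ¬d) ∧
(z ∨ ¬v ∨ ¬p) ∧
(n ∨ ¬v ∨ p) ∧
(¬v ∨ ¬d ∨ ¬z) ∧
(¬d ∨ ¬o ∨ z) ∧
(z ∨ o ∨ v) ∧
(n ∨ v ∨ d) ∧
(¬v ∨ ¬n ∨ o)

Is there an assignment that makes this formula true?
Yes

Yes, the formula is satisfiable.

One satisfying assignment is: p=True, z=True, n=True, v=True, o=True, d=False

Verification: With this assignment, all 24 clauses evaluate to true.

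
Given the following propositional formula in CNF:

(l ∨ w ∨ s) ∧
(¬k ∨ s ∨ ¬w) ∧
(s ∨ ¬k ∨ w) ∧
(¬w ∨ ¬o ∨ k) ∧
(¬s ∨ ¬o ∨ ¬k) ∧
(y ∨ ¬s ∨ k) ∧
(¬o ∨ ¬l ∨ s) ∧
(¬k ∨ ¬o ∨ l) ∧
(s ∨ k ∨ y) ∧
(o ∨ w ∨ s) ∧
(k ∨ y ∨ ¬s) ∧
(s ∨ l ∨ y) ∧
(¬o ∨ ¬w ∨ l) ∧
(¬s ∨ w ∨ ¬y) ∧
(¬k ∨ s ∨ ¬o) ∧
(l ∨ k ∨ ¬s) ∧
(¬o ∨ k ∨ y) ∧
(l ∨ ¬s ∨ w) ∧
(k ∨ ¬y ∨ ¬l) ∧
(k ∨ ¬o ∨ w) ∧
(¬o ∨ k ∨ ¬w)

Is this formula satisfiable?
Yes

Yes, the formula is satisfiable.

One satisfying assignment is: w=True, y=False, o=False, l=False, s=True, k=True

Verification: With this assignment, all 21 clauses evaluate to true.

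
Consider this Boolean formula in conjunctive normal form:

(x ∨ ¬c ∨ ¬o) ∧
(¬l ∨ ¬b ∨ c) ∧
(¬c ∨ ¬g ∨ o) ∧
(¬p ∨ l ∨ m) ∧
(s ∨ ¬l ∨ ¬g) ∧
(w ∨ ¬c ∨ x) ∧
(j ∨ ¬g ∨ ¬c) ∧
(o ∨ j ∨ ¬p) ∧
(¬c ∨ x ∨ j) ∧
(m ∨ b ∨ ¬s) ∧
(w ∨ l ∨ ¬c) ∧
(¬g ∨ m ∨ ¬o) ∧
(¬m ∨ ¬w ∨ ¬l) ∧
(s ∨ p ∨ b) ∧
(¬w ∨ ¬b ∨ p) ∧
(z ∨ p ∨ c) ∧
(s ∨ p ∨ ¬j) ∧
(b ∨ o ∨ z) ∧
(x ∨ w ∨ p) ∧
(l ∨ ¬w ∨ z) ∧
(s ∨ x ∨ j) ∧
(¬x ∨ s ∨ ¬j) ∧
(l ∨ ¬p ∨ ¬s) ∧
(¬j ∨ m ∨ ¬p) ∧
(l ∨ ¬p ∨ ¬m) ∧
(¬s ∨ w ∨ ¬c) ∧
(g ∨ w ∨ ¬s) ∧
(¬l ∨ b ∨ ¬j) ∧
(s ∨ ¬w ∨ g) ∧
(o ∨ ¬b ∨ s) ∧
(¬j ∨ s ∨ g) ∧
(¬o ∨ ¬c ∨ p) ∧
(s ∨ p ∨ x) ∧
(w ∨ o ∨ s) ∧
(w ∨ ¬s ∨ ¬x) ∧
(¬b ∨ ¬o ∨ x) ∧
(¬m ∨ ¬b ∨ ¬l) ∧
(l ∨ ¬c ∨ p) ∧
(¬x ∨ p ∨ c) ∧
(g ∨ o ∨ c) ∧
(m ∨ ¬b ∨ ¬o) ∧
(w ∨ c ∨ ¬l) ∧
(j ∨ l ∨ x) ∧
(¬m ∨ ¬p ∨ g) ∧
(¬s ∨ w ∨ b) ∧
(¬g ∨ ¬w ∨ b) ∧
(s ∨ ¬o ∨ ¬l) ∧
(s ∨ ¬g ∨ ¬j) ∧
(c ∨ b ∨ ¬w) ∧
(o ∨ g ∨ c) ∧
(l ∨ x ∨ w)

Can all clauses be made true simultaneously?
No

No, the formula is not satisfiable.

No assignment of truth values to the variables can make all 51 clauses true simultaneously.

The formula is UNSAT (unsatisfiable).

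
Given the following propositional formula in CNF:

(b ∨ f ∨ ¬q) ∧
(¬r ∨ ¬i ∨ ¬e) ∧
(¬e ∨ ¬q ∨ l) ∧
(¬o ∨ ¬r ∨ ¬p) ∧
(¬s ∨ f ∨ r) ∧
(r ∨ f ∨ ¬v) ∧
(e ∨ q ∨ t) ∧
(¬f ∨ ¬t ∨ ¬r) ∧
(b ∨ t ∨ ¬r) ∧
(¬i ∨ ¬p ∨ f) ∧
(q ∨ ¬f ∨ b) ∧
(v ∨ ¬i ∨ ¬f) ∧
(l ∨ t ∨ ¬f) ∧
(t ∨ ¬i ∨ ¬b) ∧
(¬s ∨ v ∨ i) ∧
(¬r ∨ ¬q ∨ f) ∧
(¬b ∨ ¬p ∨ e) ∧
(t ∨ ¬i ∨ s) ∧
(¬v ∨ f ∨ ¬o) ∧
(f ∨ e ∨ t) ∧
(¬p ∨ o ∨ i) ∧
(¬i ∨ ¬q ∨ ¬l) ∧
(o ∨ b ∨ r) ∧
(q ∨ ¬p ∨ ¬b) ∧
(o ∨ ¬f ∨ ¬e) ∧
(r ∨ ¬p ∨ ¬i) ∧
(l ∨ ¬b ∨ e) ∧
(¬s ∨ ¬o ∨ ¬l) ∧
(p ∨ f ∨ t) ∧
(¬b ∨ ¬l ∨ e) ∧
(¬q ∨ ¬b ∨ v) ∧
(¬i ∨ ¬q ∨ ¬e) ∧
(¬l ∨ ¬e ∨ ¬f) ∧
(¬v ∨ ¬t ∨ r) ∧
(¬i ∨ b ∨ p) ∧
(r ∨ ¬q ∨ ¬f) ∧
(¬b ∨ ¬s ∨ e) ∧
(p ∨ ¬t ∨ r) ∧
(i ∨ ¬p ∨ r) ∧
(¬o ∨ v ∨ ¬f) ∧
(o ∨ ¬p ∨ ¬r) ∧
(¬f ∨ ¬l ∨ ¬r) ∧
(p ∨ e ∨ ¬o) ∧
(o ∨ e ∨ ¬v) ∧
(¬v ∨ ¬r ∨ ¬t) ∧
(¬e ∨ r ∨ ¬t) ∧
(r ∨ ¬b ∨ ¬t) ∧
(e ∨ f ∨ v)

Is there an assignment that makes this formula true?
Yes

Yes, the formula is satisfiable.

One satisfying assignment is: f=False, b=True, e=True, q=False, i=False, s=False, t=True, r=True, v=False, p=False, l=True, o=False

Verification: With this assignment, all 48 clauses evaluate to true.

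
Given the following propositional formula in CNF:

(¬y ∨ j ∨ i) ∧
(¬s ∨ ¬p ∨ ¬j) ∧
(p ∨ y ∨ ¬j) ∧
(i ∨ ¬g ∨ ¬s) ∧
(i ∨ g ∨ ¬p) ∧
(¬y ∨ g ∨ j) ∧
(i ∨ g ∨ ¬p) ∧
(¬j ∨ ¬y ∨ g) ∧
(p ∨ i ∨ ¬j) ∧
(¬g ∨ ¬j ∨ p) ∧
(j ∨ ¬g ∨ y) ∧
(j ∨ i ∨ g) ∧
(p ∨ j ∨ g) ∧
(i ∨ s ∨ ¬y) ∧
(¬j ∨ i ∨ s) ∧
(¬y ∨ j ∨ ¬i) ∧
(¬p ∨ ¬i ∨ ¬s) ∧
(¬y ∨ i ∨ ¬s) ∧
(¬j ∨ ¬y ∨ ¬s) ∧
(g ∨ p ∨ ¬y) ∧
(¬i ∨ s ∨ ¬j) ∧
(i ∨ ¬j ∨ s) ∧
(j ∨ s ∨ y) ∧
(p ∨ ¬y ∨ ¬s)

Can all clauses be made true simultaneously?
No

No, the formula is not satisfiable.

No assignment of truth values to the variables can make all 24 clauses true simultaneously.

The formula is UNSAT (unsatisfiable).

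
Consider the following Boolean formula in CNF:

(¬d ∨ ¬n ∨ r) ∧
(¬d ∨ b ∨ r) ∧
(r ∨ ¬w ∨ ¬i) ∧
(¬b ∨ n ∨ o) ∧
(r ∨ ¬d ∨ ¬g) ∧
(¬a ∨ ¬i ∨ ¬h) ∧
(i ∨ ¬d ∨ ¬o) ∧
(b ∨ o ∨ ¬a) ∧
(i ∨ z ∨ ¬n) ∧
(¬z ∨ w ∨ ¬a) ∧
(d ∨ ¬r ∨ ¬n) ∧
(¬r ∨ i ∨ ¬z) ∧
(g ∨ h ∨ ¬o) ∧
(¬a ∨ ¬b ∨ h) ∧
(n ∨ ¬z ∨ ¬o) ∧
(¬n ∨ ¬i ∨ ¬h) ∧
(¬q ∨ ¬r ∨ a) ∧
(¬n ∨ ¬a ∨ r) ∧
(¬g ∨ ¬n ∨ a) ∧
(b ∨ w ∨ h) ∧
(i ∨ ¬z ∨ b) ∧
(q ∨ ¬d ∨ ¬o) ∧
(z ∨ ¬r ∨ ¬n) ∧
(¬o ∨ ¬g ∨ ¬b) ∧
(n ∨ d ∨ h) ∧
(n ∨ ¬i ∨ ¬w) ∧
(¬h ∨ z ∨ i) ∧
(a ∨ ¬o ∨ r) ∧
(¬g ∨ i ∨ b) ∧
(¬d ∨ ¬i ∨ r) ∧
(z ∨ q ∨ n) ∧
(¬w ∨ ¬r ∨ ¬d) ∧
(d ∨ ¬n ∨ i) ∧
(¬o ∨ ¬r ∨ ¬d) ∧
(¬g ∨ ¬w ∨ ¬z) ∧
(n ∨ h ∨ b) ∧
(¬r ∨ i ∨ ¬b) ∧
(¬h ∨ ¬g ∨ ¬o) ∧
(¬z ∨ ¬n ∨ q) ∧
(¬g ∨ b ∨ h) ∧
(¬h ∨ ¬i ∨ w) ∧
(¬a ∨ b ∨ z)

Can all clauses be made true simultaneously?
Yes

Yes, the formula is satisfiable.

One satisfying assignment is: n=True, h=False, b=True, w=False, a=False, r=False, g=False, q=False, d=False, z=False, i=True, o=False

Verification: With this assignment, all 42 clauses evaluate to true.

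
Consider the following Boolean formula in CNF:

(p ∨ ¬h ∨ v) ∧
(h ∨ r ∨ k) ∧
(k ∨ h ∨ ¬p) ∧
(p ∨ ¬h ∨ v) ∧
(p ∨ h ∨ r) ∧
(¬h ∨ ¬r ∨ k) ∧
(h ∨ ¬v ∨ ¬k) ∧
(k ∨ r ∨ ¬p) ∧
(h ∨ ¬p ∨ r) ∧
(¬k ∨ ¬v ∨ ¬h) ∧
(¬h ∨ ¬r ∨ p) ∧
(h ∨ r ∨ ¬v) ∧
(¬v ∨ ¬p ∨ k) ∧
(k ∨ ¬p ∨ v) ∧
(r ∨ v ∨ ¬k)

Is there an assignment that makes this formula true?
Yes

Yes, the formula is satisfiable.

One satisfying assignment is: r=True, h=False, k=False, v=False, p=False

Verification: With this assignment, all 15 clauses evaluate to true.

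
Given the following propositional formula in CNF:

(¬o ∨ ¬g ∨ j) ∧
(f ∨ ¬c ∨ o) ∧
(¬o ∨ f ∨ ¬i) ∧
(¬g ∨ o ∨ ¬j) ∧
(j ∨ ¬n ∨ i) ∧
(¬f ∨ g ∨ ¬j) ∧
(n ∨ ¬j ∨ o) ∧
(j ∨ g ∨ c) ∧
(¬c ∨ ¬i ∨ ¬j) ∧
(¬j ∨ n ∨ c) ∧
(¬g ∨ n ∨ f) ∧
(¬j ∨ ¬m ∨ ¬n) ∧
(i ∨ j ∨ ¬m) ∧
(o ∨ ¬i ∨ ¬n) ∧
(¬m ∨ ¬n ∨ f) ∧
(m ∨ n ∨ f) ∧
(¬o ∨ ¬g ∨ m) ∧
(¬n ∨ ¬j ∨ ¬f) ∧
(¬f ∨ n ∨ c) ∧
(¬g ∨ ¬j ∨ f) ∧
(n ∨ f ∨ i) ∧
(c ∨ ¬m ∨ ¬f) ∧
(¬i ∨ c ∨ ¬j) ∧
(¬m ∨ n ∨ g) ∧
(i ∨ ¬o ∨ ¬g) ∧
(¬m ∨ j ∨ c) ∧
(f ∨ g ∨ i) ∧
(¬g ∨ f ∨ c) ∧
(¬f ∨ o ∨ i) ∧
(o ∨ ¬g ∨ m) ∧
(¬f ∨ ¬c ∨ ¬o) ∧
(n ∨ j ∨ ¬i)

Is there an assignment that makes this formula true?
No

No, the formula is not satisfiable.

No assignment of truth values to the variables can make all 32 clauses true simultaneously.

The formula is UNSAT (unsatisfiable).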